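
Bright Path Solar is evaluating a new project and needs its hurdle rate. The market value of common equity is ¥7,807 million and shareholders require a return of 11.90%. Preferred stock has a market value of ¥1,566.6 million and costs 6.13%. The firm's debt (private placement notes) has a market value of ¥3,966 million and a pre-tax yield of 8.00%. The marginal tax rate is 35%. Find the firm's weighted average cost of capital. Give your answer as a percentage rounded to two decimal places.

9.23%

Total capital V = 7807 + 1566.6 + 3966 = 13339.6.
Equity: weight = 7807/13339.6 = 0.5852; cost = 11.9%.
Preferred: weight = 1566.6/13339.6 = 0.1174; cost = 6.13%.
Private placement notes: weight = 3966/13339.6 = 0.2973; after-tax cost = 8% × (1 − 35%) = 5.2000%.
WACC = 0.5852 × 11.9000% + 0.1174 × 6.1300% + 0.2973 × 5.2000% = 9.2304%.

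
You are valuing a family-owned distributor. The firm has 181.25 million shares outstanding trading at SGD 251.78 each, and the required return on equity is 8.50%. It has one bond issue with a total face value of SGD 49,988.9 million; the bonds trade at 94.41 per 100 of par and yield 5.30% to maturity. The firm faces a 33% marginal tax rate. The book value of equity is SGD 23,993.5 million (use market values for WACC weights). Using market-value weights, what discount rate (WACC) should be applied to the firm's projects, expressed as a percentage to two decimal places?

Market value of equity E = 251.78 × 181.25m = 45635.125m. Market value of debt D = 49988.9m × 94.41/100 = 47194.52049m.
Total capital V = 45635.125 + 47194.52049 = 92829.64549.
Equity: weight = 45635.125/92829.64549 = 0.4916; cost = 8.5%.
Bonds outstanding: weight = 47194.52049/92829.64549 = 0.5084; after-tax cost = 5.3% × (1 − 33%) = 3.5510%.
WACC = 0.4916 × 8.5000% + 0.5084 × 3.5510% = 5.9839%.

5.98%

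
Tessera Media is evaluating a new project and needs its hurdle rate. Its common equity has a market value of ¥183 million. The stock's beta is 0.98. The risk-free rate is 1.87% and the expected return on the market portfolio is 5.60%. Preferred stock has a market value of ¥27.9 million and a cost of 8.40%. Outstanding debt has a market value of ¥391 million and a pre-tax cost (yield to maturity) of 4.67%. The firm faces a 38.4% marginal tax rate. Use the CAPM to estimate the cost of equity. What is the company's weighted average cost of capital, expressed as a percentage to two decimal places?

Market risk premium = 5.6% − 1.87% = 3.73%.
Cost of equity via CAPM: Re = 1.87% + 0.98 × 3.73% = 5.5254%.
Total capital V = 183 + 27.9 + 391 = 601.9.
Equity: weight = 183/601.9 = 0.3040; cost = 5.5254%.
Preferred: weight = 27.9/601.9 = 0.0464; cost = 8.4%.
Debt: weight = 391/601.9 = 0.6496; after-tax cost = 4.67% × (1 − 38.4%) = 2.8767%.
WACC = 0.3040 × 5.5254% + 0.0464 × 8.4000% + 0.6496 × 2.8767% = 3.9380%.

3.94%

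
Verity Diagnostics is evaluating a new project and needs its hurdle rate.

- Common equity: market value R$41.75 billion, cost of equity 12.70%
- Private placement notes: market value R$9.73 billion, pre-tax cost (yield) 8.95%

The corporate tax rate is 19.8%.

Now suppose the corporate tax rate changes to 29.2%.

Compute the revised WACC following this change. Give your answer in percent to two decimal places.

11.50%

After the change:
Total capital V = 41.75 + 9.73 = 51.48.
Equity: weight = 41.75/51.48 = 0.8110; cost = 12.7%.
Private placement notes: weight = 9.73/51.48 = 0.1890; after-tax cost = 8.95% × (1 − 29.2%) = 6.3366%.
WACC = 0.8110 × 12.7000% + 0.1890 × 6.3366% = 11.4973%.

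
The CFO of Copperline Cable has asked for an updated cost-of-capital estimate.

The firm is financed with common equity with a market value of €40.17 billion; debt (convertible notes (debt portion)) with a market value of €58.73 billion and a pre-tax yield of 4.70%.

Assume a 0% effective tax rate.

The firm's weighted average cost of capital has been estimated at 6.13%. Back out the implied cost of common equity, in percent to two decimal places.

8.22%

Total capital V = 40.17 + 58.73 = 98.9.
Equity weight = 40.17/98.9 = 0.4062.
Convertible notes (debt portion) weight = 58.73/98.9 = 0.5938.
Debt contribution = 0.5938 × 4.7% × (1 − 0%) = 2.7910%.
Required equity contribution = 6.13% − 2.7910% = 3.3390%.
Re = 3.3390% / 0.4062 = 8.2207%.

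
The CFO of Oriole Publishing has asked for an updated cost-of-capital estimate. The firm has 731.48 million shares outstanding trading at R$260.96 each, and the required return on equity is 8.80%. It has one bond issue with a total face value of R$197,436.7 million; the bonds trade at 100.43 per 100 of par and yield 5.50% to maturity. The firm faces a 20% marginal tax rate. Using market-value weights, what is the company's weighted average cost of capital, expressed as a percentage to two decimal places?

6.56%

Market value of equity E = 260.96 × 731.48m = 190887.0208m. Market value of debt D = 197436.7m × 100.43/100 = 198285.67781m.
Total capital V = 190887.0208 + 198285.67781 = 389172.69861.
Equity: weight = 190887.0208/389172.69861 = 0.4905; cost = 8.8%.
Bonds outstanding: weight = 198285.67781/389172.69861 = 0.5095; after-tax cost = 5.5% × (1 − 20%) = 4.4000%.
WACC = 0.4905 × 8.8000% + 0.5095 × 4.4000% = 6.5582%.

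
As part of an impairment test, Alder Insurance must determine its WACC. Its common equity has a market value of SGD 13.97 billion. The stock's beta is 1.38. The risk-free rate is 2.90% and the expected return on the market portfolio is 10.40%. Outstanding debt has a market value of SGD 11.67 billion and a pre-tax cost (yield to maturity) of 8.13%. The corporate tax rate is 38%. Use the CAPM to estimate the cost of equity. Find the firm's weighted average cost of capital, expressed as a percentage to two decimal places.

9.51%

Market risk premium = 10.4% − 2.9% = 7.5%.
Cost of equity via CAPM: Re = 2.9% + 1.38 × 7.5% = 13.2500%.
Total capital V = 13.97 + 11.67 = 25.64.
Equity: weight = 13.97/25.64 = 0.5449; cost = 13.25%.
Debt: weight = 11.67/25.64 = 0.4551; after-tax cost = 8.13% × (1 − 38%) = 5.0406%.
WACC = 0.5449 × 13.2500% + 0.4551 × 5.0406% = 9.5135%.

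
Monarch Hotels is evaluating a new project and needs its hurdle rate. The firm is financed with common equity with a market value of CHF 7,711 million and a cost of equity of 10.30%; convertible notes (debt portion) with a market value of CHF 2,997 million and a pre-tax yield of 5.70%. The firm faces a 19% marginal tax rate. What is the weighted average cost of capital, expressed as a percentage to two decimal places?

Total capital V = 7711 + 2997 = 10708.
Equity: weight = 7711/10708 = 0.7201; cost = 10.3%.
Convertible notes (debt portion): weight = 2997/10708 = 0.2799; after-tax cost = 5.7% × (1 − 19%) = 4.6170%.
WACC = 0.7201 × 10.3000% + 0.2799 × 4.6170% = 8.7094%.

8.71%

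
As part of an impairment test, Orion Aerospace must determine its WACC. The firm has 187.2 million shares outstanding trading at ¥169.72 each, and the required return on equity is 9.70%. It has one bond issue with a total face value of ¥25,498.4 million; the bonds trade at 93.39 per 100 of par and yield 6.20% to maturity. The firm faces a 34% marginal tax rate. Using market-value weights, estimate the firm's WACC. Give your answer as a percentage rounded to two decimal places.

Market value of equity E = 169.72 × 187.2m = 31771.584m. Market value of debt D = 25498.4m × 93.39/100 = 23812.95576m.
Total capital V = 31771.584 + 23812.95576 = 55584.53976.
Equity: weight = 31771.584/55584.53976 = 0.5716; cost = 9.7%.
Bonds outstanding: weight = 23812.95576/55584.53976 = 0.4284; after-tax cost = 6.2% × (1 − 34%) = 4.0920%.
WACC = 0.5716 × 9.7000% + 0.4284 × 4.0920% = 7.2975%.

7.30%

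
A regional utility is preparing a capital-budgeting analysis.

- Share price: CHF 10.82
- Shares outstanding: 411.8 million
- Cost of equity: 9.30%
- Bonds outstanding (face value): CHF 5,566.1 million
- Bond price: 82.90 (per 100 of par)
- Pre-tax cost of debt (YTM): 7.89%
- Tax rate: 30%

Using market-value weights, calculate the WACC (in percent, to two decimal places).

Market value of equity E = 10.82 × 411.8m = 4455.676m. Market value of debt D = 5566.1m × 82.9/100 = 4614.2969m.
Total capital V = 4455.676 + 4614.2969 = 9069.9729.
Equity: weight = 4455.676/9069.9729 = 0.4913; cost = 9.3%.
Bonds outstanding: weight = 4614.2969/9069.9729 = 0.5087; after-tax cost = 7.89% × (1 − 30%) = 5.5230%.
WACC = 0.4913 × 9.3000% + 0.5087 × 5.5230% = 7.3785%.

7.38%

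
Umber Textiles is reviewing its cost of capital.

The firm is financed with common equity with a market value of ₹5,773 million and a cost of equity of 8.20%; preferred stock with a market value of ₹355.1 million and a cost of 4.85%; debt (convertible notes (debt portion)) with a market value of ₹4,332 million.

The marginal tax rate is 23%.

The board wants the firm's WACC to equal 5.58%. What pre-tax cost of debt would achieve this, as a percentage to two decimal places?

2.79%

Total capital V = 5773 + 355.1 + 4332 = 10460.1.
Equity weight = 5773/10460.1 = 0.5519.
Preferred weight = 355.1/10460.1 = 0.0339.
Convertible notes (debt portion) weight = 4332/10460.1 = 0.4141.
Equity contribution = 0.5519 × 8.2% = 4.5256%.
Preferred contribution = 0.0339 × 4.85% = 0.1646%.
Remaining for debt = 5.58% − 4.6903% = 0.8897%.
Rd × (1 − 23%) × 0.4141 = 0.8897%  ⇒  Rd = 2.7900%.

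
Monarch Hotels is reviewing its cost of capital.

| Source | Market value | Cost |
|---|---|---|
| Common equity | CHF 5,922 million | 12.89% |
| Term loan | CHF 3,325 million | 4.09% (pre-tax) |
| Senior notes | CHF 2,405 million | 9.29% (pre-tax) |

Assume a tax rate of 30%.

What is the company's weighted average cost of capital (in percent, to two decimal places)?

8.71%

Total capital V = 5922 + 3325 + 2405 = 11652.
Equity: weight = 5922/11652 = 0.5082; cost = 12.89%.
Term loan: weight = 3325/11652 = 0.2854; after-tax cost = 4.09% × (1 − 30%) = 2.8630%.
Senior notes: weight = 2405/11652 = 0.2064; after-tax cost = 9.29% × (1 − 30%) = 6.5030%.
WACC = 0.5082 × 12.8900% + 0.2854 × 2.8630% + 0.2064 × 6.5030% = 8.7104%.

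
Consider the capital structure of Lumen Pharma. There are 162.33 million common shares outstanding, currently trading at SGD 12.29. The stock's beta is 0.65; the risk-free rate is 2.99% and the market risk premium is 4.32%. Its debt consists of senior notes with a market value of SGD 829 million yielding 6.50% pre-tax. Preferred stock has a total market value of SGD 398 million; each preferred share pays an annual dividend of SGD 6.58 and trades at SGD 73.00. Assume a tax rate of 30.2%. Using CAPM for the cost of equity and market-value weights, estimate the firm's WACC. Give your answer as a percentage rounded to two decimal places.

Cost of equity via CAPM: Re = 2.99% + 0.65 × 4.32% = 5.7980%.
Cost of preferred: Rp = 6.58 / 73.0 = 9.0137%.
Market value of equity E = 12.29 × 162.33m = 1995.0357m.
Total capital V = 1995.0357 + 398 + 829 = 3222.0357.
Equity: weight = 1995.0357/3222.0357 = 0.6192; cost = 5.798%.
Preferred: weight = 398/3222.0357 = 0.1235; cost = 9.0137%.
Senior notes: weight = 829/3222.0357 = 0.2573; after-tax cost = 6.5% × (1 − 30.2%) = 4.5370%.
WACC = 0.6192 × 5.7980% + 0.1235 × 9.0137% + 0.2573 × 4.5370% = 5.8708%.

5.87%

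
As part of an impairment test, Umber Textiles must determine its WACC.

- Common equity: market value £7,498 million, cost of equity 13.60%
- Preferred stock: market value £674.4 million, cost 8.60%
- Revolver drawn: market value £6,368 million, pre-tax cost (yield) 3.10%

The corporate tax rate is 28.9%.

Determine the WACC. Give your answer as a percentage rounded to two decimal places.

Total capital V = 7498 + 674.4 + 6368 = 14540.4.
Equity: weight = 7498/14540.4 = 0.5157; cost = 13.6%.
Preferred: weight = 674.4/14540.4 = 0.0464; cost = 8.6%.
Revolver drawn: weight = 6368/14540.4 = 0.4380; after-tax cost = 3.1% × (1 − 28.9%) = 2.2041%.
WACC = 0.5157 × 13.6000% + 0.0464 × 8.6000% + 0.4380 × 2.2041% = 8.3772%.

8.38%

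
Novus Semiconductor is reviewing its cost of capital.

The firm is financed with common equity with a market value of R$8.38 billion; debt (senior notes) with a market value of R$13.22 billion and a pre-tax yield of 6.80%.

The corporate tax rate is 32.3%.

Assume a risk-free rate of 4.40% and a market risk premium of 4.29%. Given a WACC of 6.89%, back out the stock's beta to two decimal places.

Total capital V = 8.38 + 13.22 = 21.6.
Equity weight = 8.38/21.6 = 0.3880.
Senior notes weight = 13.22/21.6 = 0.6120.
Debt contribution = 0.6120 × 6.8% × (1 − 32.3%) = 2.8176%.
Required equity contribution = 6.89% − 2.8176% = 4.0724%  ⇒  Re = 10.4969%.
CAPM: 10.4969% = 4.4% + β × 4.29%  ⇒  β = 1.4212.

1.42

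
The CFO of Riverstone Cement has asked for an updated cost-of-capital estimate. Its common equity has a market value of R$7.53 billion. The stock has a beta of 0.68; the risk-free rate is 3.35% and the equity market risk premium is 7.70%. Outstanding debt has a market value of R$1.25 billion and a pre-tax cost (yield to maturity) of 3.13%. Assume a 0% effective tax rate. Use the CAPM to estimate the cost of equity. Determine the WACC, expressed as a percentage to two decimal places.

7.81%

Cost of equity via CAPM: Re = 3.35% + 0.68 × 7.7% = 8.5860%.
Total capital V = 7.53 + 1.25 = 8.78.
Equity: weight = 7.53/8.78 = 0.8576; cost = 8.586%.
Debt: weight = 1.25/8.78 = 0.1424; after-tax cost = 3.13% × (1 − 0%) = 3.1300%.
WACC = 0.8576 × 8.5860% + 0.1424 × 3.1300% = 7.8092%.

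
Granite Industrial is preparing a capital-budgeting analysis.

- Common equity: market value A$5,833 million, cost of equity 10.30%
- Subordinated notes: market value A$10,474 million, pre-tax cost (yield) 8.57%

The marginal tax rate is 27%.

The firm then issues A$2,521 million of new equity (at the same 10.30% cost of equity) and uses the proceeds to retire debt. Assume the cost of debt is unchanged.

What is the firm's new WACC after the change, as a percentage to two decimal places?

8.33%

After the change:
Total capital V = 8354 + 7953 = 16307.
Equity: weight = 8354/16307 = 0.5123; cost = 10.3%.
Subordinated notes: weight = 7953/16307 = 0.4877; after-tax cost = 8.57% × (1 − 27%) = 6.2561%.
WACC = 0.5123 × 10.3000% + 0.4877 × 6.2561% = 8.3278%.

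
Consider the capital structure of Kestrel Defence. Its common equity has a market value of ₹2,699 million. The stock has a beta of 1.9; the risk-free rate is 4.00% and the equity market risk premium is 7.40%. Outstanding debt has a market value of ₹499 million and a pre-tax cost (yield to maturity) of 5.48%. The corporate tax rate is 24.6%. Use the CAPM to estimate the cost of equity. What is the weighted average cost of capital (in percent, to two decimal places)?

15.89%

Cost of equity via CAPM: Re = 4.0% + 1.9 × 7.4% = 18.0600%.
Total capital V = 2699 + 499 = 3198.
Equity: weight = 2699/3198 = 0.8440; cost = 18.06%.
Debt: weight = 499/3198 = 0.1560; after-tax cost = 5.48% × (1 − 24.6%) = 4.1319%.
WACC = 0.8440 × 18.0600% + 0.1560 × 4.1319% = 15.8867%.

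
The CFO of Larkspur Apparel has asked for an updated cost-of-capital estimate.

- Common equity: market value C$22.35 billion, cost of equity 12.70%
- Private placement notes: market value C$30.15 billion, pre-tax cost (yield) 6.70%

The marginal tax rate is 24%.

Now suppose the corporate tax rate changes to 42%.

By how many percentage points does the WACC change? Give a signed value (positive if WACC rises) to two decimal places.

-0.69 pp

Current WACC:
Total capital V = 22.35 + 30.15 = 52.5.
Equity: weight = 22.35/52.5 = 0.4257; cost = 12.7%.
Private placement notes: weight = 30.15/52.5 = 0.5743; after-tax cost = 6.7% × (1 − 24%) = 5.0920%.
WACC = 0.4257 × 12.7000% + 0.5743 × 5.0920% = 8.3308%.
After the change:
Total capital V = 22.35 + 30.15 = 52.5.
Equity: weight = 22.35/52.5 = 0.4257; cost = 12.7%.
Private placement notes: weight = 30.15/52.5 = 0.5743; after-tax cost = 6.7% × (1 − 42%) = 3.8860%.
WACC = 0.4257 × 12.7000% + 0.5743 × 3.8860% = 7.6382%.
Change in WACC = 7.6382% − 8.3308% = -0.6926 pp.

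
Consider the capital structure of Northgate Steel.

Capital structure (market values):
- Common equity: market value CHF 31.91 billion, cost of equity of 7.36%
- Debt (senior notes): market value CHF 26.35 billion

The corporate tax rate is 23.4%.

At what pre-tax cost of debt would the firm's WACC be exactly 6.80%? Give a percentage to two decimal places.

Total capital V = 31.91 + 26.35 = 58.26.
Equity weight = 31.91/58.26 = 0.5477.
Senior notes weight = 26.35/58.26 = 0.4523.
Equity contribution = 0.5477 × 7.36% = 4.0312%.
Remaining for debt = 6.8% − 4.0312% = 2.7688%.
Rd × (1 − 23.4%) × 0.4523 = 2.7688%  ⇒  Rd = 7.9920%.

7.99%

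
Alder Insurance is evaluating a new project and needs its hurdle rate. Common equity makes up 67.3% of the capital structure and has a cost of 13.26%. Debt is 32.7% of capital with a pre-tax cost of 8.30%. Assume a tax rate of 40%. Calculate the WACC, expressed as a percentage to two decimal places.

After-tax cost of debt = 8.3% × (1 − 40%) = 4.9800%.
WACC = 0.673 × 13.2600% + 0.327 × 4.9800% = 10.5524%.

10.55%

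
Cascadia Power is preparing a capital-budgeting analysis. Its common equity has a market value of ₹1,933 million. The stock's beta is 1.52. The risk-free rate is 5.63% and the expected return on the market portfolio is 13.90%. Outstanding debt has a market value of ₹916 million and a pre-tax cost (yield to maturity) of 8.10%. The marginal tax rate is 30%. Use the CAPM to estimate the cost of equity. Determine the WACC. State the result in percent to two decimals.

Market risk premium = 13.9% − 5.63% = 8.27%.
Cost of equity via CAPM: Re = 5.63% + 1.52 × 8.27% = 18.2004%.
Total capital V = 1933 + 916 = 2849.
Equity: weight = 1933/2849 = 0.6785; cost = 18.2004%.
Debt: weight = 916/2849 = 0.3215; after-tax cost = 8.1% × (1 − 30%) = 5.6700%.
WACC = 0.6785 × 18.2004% + 0.3215 × 5.6700% = 14.1717%.

14.17%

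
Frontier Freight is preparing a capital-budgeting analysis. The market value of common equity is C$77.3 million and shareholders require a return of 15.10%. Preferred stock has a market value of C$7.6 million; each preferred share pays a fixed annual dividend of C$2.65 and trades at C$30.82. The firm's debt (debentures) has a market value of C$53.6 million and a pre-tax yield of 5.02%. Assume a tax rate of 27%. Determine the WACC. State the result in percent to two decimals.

Cost of preferred: Rp = 2.65 / 30.82 = 8.5983%.
Total capital V = 77.3 + 7.6 + 53.6 = 138.5.
Equity: weight = 77.3/138.5 = 0.5581; cost = 15.1%.
Preferred: weight = 7.6/138.5 = 0.0549; cost = 8.5983%.
Debentures: weight = 53.6/138.5 = 0.3870; after-tax cost = 5.02% × (1 − 27%) = 3.6646%.
WACC = 0.5581 × 15.1000% + 0.0549 × 8.5983% + 0.3870 × 3.6646% = 10.3177%.

10.32%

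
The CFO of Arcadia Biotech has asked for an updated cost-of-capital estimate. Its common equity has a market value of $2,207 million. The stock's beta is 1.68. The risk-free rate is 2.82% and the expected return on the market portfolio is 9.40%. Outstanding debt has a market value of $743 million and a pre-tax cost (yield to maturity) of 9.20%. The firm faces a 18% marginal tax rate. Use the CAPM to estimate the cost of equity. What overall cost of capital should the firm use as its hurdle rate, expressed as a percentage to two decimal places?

Market risk premium = 9.4% − 2.82% = 6.58%.
Cost of equity via CAPM: Re = 2.82% + 1.68 × 6.58% = 13.8744%.
Total capital V = 2207 + 743 = 2950.
Equity: weight = 2207/2950 = 0.7481; cost = 13.8744%.
Debt: weight = 743/2950 = 0.2519; after-tax cost = 9.2% × (1 − 18%) = 7.5440%.
WACC = 0.7481 × 13.8744% + 0.2519 × 7.5440% = 12.2800%.

12.28%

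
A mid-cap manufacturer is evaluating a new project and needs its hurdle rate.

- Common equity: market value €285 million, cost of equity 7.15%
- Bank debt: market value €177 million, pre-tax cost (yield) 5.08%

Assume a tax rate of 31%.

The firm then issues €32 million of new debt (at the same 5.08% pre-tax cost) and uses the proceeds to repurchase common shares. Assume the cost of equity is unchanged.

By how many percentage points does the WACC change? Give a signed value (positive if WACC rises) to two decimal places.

-0.25 pp

Current WACC:
Total capital V = 285 + 177 = 462.
Equity: weight = 285/462 = 0.6169; cost = 7.15%.
Bank debt: weight = 177/462 = 0.3831; after-tax cost = 5.08% × (1 − 31%) = 3.5052%.
WACC = 0.6169 × 7.1500% + 0.3831 × 3.5052% = 5.7536%.
After the change:
Total capital V = 253 + 209 = 462.
Equity: weight = 253/462 = 0.5476; cost = 7.15%.
Bank debt: weight = 209/462 = 0.4524; after-tax cost = 5.08% × (1 − 31%) = 3.5052%.
WACC = 0.5476 × 7.1500% + 0.4524 × 3.5052% = 5.5012%.
Change in WACC = 5.5012% − 5.7536% = -0.2525 pp.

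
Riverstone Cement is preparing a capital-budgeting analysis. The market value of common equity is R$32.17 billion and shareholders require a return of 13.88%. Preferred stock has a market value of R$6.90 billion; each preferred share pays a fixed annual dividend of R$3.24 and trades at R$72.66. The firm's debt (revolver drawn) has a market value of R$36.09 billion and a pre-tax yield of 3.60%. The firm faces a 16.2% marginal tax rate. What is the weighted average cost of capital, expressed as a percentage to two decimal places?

Cost of preferred: Rp = 3.24 / 72.66 = 4.4591%.
Total capital V = 32.17 + 6.9 + 36.09 = 75.16.
Equity: weight = 32.17/75.16 = 0.4280; cost = 13.88%.
Preferred: weight = 6.9/75.16 = 0.0918; cost = 4.4591%.
Revolver drawn: weight = 36.09/75.16 = 0.4802; after-tax cost = 3.6% × (1 − 16.2%) = 3.0168%.
WACC = 0.4280 × 13.8800% + 0.0918 × 4.4591% + 0.4802 × 3.0168% = 7.7989%.

7.80%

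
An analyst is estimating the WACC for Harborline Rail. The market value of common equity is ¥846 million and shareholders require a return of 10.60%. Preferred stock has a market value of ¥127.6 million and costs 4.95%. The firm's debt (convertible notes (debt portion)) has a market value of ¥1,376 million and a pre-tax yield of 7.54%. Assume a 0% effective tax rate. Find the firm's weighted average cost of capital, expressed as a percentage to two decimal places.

Total capital V = 846 + 127.6 + 1376 = 2349.6.
Equity: weight = 846/2349.6 = 0.3601; cost = 10.6%.
Preferred: weight = 127.6/2349.6 = 0.0543; cost = 4.95%.
Convertible notes (debt portion): weight = 1376/2349.6 = 0.5856; after-tax cost = 7.54% × (1 − 0%) = 7.5400%.
WACC = 0.3601 × 10.6000% + 0.0543 × 4.9500% + 0.5856 × 7.5400% = 8.5011%.

8.50%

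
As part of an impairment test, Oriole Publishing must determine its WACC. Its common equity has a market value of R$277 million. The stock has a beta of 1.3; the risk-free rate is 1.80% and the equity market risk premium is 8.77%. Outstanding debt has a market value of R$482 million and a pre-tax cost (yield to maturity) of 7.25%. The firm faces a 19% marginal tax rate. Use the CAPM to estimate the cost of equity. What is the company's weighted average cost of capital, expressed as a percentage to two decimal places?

8.55%

Cost of equity via CAPM: Re = 1.8% + 1.3 × 8.77% = 13.2010%.
Total capital V = 277 + 482 = 759.
Equity: weight = 277/759 = 0.3650; cost = 13.201%.
Debt: weight = 482/759 = 0.6350; after-tax cost = 7.25% × (1 − 19%) = 5.8725%.
WACC = 0.3650 × 13.2010% + 0.6350 × 5.8725% = 8.5471%.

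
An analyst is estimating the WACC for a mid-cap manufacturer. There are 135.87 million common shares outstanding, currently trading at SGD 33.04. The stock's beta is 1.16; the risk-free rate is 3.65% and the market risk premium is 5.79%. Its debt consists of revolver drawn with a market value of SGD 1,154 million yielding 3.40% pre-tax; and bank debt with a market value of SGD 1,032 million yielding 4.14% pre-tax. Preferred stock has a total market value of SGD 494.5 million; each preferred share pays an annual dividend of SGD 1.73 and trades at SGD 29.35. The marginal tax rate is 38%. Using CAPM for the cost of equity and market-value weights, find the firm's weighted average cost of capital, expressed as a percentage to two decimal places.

Cost of equity via CAPM: Re = 3.65% + 1.16 × 5.79% = 10.3664%.
Cost of preferred: Rp = 1.73 / 29.35 = 5.8944%.
Market value of equity E = 33.04 × 135.87m = 4489.1448m.
Total capital V = 4489.1448 + 494.5 + 1154 + 1032 = 7169.6448.
Equity: weight = 4489.1448/7169.6448 = 0.6261; cost = 10.3664%.
Preferred: weight = 494.5/7169.6448 = 0.0690; cost = 5.8944%.
Revolver drawn: weight = 1154/7169.6448 = 0.1610; after-tax cost = 3.4% × (1 − 38%) = 2.1080%.
Bank debt: weight = 1032/7169.6448 = 0.1439; after-tax cost = 4.14% × (1 − 38%) = 2.5668%.
WACC = 0.6261 × 10.3664% + 0.0690 × 5.8944% + 0.1610 × 2.1080% + 0.1439 × 2.5668% = 7.6060%.

7.61%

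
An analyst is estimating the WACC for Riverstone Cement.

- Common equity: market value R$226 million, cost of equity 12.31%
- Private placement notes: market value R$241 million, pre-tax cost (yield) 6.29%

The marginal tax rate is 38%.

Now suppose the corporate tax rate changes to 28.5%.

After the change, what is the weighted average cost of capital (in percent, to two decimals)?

8.28%

After the change:
Total capital V = 226 + 241 = 467.
Equity: weight = 226/467 = 0.4839; cost = 12.31%.
Private placement notes: weight = 241/467 = 0.5161; after-tax cost = 6.29% × (1 − 28.5%) = 4.4974%.
WACC = 0.4839 × 12.3100% + 0.5161 × 4.4974% = 8.2782%.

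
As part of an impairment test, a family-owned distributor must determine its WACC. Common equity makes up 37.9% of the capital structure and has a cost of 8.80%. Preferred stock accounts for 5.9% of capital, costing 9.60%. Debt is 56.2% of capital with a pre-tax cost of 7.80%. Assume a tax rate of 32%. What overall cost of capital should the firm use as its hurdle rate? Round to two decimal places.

6.88%

After-tax cost of debt = 7.8% × (1 − 32%) = 5.3040%.
WACC = 0.379 × 8.8000% + 0.059 × 9.6000% + 0.562 × 5.3040% = 6.8824%.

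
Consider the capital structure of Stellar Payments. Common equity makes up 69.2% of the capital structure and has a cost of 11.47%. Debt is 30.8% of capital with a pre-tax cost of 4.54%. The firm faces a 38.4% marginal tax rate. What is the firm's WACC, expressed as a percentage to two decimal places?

After-tax cost of debt = 4.54% × (1 − 38.4%) = 2.7966%.
WACC = 0.692 × 11.4700% + 0.308 × 2.7966% = 8.7986%.

8.80%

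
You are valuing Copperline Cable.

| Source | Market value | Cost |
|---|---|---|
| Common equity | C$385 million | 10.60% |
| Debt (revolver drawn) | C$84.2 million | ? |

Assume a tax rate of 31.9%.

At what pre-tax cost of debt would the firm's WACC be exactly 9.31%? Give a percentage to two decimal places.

Total capital V = 385 + 84.2 = 469.2.
Equity weight = 385/469.2 = 0.8205.
Revolver drawn weight = 84.2/469.2 = 0.1795.
Equity contribution = 0.8205 × 10.6% = 8.6978%.
Remaining for debt = 9.31% − 8.6978% = 0.6122%.
Rd × (1 − 31.9%) × 0.1795 = 0.6122%  ⇒  Rd = 5.0096%.

5.01%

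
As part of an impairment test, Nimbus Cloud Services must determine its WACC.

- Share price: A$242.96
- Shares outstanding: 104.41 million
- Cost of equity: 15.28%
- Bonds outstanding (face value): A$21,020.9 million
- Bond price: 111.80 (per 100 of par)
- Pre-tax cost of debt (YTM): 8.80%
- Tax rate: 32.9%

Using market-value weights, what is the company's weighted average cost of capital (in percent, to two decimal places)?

Market value of equity E = 242.96 × 104.41m = 25367.4536m. Market value of debt D = 21020.9m × 111.8/100 = 23501.3662m.
Total capital V = 25367.4536 + 23501.3662 = 48868.8198.
Equity: weight = 25367.4536/48868.8198 = 0.5191; cost = 15.28%.
Bonds outstanding: weight = 23501.3662/48868.8198 = 0.4809; after-tax cost = 8.8% × (1 − 32.9%) = 5.9048%.
WACC = 0.5191 × 15.2800% + 0.4809 × 5.9048% = 10.7714%.

10.77%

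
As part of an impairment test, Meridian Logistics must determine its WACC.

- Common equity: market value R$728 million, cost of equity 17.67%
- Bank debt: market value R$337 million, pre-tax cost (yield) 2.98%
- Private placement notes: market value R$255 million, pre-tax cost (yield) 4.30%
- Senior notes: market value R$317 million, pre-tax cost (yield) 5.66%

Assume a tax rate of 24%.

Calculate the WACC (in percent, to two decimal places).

Total capital V = 728 + 337 + 255 + 317 = 1637.
Equity: weight = 728/1637 = 0.4447; cost = 17.67%.
Bank debt: weight = 337/1637 = 0.2059; after-tax cost = 2.98% × (1 − 24%) = 2.2648%.
Private placement notes: weight = 255/1637 = 0.1558; after-tax cost = 4.3% × (1 − 24%) = 3.2680%.
Senior notes: weight = 317/1637 = 0.1936; after-tax cost = 5.66% × (1 − 24%) = 4.3016%.
WACC = 0.4447 × 17.6700% + 0.2059 × 2.2648% + 0.1558 × 3.2680% + 0.1936 × 4.3016% = 9.6664%.

9.67%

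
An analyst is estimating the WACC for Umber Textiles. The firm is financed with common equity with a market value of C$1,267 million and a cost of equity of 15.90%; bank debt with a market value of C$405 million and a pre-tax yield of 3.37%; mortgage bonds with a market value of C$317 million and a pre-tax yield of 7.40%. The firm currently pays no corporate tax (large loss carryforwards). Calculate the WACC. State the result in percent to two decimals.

Total capital V = 1267 + 405 + 317 = 1989.
Equity: weight = 1267/1989 = 0.6370; cost = 15.9%.
Bank debt: weight = 405/1989 = 0.2036; after-tax cost = 3.37% × (1 − 0%) = 3.3700%.
Mortgage bonds: weight = 317/1989 = 0.1594; after-tax cost = 7.4% × (1 − 0%) = 7.4000%.
WACC = 0.6370 × 15.9000% + 0.2036 × 3.3700% + 0.1594 × 7.4000% = 11.9939%.

11.99%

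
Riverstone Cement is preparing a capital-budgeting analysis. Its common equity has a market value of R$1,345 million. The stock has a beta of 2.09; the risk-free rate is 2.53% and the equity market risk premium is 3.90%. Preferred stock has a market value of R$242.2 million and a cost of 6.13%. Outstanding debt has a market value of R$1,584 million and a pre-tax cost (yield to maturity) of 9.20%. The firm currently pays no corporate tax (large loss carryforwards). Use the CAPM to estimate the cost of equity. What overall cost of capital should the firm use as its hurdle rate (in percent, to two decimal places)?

9.59%

Cost of equity via CAPM: Re = 2.53% + 2.09 × 3.9% = 10.6810%.
Total capital V = 1345 + 242.2 + 1584 = 3171.2.
Equity: weight = 1345/3171.2 = 0.4241; cost = 10.681%.
Preferred: weight = 242.2/3171.2 = 0.0764; cost = 6.13%.
Debt: weight = 1584/3171.2 = 0.4995; after-tax cost = 9.2% × (1 − 0%) = 9.2000%.
WACC = 0.4241 × 10.6810% + 0.0764 × 6.1300% + 0.4995 × 9.2000% = 9.5937%.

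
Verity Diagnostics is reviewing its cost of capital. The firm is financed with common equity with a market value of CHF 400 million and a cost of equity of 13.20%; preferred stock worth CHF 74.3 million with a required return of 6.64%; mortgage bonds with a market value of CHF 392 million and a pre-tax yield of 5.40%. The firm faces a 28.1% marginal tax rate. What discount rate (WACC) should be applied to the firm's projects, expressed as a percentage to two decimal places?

Total capital V = 400 + 74.3 + 392 = 866.3.
Equity: weight = 400/866.3 = 0.4617; cost = 13.2%.
Preferred: weight = 74.3/866.3 = 0.0858; cost = 6.64%.
Mortgage bonds: weight = 392/866.3 = 0.4525; after-tax cost = 5.4% × (1 − 28.1%) = 3.8826%.
WACC = 0.4617 × 13.2000% + 0.0858 × 6.6400% + 0.4525 × 3.8826% = 8.4213%.

8.42%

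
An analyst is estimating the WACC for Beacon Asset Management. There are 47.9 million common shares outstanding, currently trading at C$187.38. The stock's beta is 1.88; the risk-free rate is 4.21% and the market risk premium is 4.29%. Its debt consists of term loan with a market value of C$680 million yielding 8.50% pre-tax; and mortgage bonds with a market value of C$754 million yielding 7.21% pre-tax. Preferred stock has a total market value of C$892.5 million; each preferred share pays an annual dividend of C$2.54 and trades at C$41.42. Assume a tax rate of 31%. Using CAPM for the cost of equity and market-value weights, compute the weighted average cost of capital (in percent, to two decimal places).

10.92%

Cost of equity via CAPM: Re = 4.21% + 1.88 × 4.29% = 12.2752%.
Cost of preferred: Rp = 2.54 / 41.42 = 6.1323%.
Market value of equity E = 187.38 × 47.9m = 8975.502m.
Total capital V = 8975.502 + 892.5 + 680 + 754 = 11302.002.
Equity: weight = 8975.502/11302.002 = 0.7942; cost = 12.2752%.
Preferred: weight = 892.5/11302.002 = 0.0790; cost = 6.1323%.
Term loan: weight = 680/11302.002 = 0.0602; after-tax cost = 8.5% × (1 − 31%) = 5.8650%.
Mortgage bonds: weight = 754/11302.002 = 0.0667; after-tax cost = 7.21% × (1 − 31%) = 4.9749%.
WACC = 0.7942 × 12.2752% + 0.0790 × 6.1323% + 0.0602 × 5.8650% + 0.0667 × 4.9749% = 10.9174%.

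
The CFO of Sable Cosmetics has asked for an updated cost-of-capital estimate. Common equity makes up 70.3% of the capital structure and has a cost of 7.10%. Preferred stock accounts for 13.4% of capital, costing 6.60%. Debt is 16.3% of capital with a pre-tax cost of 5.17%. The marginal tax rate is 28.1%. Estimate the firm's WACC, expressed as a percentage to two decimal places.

6.48%

After-tax cost of debt = 5.17% × (1 − 28.1%) = 3.7172%.
WACC = 0.703 × 7.1000% + 0.134 × 6.6000% + 0.163 × 3.7172% = 6.4816%.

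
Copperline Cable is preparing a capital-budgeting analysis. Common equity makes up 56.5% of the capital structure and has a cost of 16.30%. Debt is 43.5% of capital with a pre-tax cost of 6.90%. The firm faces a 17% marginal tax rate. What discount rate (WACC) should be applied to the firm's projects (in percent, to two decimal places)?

11.70%

After-tax cost of debt = 6.9% × (1 − 17%) = 5.7270%.
WACC = 0.565 × 16.3000% + 0.435 × 5.7270% = 11.7007%.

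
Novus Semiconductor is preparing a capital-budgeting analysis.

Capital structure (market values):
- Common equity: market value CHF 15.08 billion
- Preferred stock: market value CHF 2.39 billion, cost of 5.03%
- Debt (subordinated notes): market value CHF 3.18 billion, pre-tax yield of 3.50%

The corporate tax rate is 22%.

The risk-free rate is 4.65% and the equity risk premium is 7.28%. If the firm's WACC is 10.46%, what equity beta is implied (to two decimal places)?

Total capital V = 15.08 + 2.39 + 3.18 = 20.65.
Equity weight = 15.08/20.65 = 0.7303.
Preferred weight = 2.39/20.65 = 0.1157.
Subordinated notes weight = 3.18/20.65 = 0.1540.
Debt contribution = 0.1540 × 3.5% × (1 − 22%) = 0.4204%.
Preferred contribution = 0.1157 × 5.03% = 0.5822%.
Required equity contribution = 10.46% − 1.0026% = 9.4574%  ⇒  Re = 12.9507%.
CAPM: 12.9507% = 4.65% + β × 7.28%  ⇒  β = 1.1402.

1.14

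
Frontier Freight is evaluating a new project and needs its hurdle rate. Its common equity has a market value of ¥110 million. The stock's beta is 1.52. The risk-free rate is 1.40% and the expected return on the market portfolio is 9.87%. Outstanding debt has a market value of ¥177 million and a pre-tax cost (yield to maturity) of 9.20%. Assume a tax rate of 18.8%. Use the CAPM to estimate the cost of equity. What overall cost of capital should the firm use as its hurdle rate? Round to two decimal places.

10.08%

Market risk premium = 9.87% − 1.4% = 8.47%.
Cost of equity via CAPM: Re = 1.4% + 1.52 × 8.47% = 14.2744%.
Total capital V = 110 + 177 = 287.
Equity: weight = 110/287 = 0.3833; cost = 14.2744%.
Debt: weight = 177/287 = 0.6167; after-tax cost = 9.2% × (1 − 18.8%) = 7.4704%.
WACC = 0.3833 × 14.2744% + 0.6167 × 7.4704% = 10.0782%.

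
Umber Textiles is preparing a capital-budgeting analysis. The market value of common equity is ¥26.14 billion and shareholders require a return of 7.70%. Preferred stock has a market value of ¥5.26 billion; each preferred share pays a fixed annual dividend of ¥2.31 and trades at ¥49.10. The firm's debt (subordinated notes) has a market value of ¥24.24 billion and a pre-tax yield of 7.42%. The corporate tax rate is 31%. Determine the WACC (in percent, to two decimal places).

6.29%

Cost of preferred: Rp = 2.31 / 49.1 = 4.7047%.
Total capital V = 26.14 + 5.26 + 24.24 = 55.64.
Equity: weight = 26.14/55.64 = 0.4698; cost = 7.7%.
Preferred: weight = 5.26/55.64 = 0.0945; cost = 4.7047%.
Subordinated notes: weight = 24.24/55.64 = 0.4357; after-tax cost = 7.42% × (1 − 31%) = 5.1198%.
WACC = 0.4698 × 7.7000% + 0.0945 × 4.7047% + 0.4357 × 5.1198% = 6.2928%.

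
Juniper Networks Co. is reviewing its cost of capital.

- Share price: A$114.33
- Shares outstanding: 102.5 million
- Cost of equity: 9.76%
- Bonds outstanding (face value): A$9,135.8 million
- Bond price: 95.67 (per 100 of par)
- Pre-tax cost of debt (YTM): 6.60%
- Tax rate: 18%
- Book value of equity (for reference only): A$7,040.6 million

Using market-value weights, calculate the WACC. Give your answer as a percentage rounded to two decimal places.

7.90%

Market value of equity E = 114.33 × 102.5m = 11718.825m. Market value of debt D = 9135.8m × 95.67/100 = 8740.21986m.
Total capital V = 11718.825 + 8740.21986 = 20459.04486.
Equity: weight = 11718.825/20459.04486 = 0.5728; cost = 9.76%.
Bonds outstanding: weight = 8740.21986/20459.04486 = 0.4272; after-tax cost = 6.6% × (1 − 18%) = 5.4120%.
WACC = 0.5728 × 9.7600% + 0.4272 × 5.4120% = 7.9025%.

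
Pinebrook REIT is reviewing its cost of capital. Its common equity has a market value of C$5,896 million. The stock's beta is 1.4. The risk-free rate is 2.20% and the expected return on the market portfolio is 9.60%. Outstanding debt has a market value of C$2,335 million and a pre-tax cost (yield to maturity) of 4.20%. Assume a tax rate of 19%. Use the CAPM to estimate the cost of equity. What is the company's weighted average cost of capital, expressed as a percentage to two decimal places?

Market risk premium = 9.6% − 2.2% = 7.4%.
Cost of equity via CAPM: Re = 2.2% + 1.4 × 7.4% = 12.5600%.
Total capital V = 5896 + 2335 = 8231.
Equity: weight = 5896/8231 = 0.7163; cost = 12.56%.
Debt: weight = 2335/8231 = 0.2837; after-tax cost = 4.2% × (1 − 19%) = 3.4020%.
WACC = 0.7163 × 12.5600% + 0.2837 × 3.4020% = 9.9620%.

9.96%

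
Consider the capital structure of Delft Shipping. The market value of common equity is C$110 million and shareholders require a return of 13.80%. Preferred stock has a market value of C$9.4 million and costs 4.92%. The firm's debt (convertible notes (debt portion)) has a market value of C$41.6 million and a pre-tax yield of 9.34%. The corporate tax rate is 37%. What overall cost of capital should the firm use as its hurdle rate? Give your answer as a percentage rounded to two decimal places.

Total capital V = 110 + 9.4 + 41.6 = 161.
Equity: weight = 110/161 = 0.6832; cost = 13.8%.
Preferred: weight = 9.4/161 = 0.0584; cost = 4.92%.
Convertible notes (debt portion): weight = 41.6/161 = 0.2584; after-tax cost = 9.34% × (1 − 37%) = 5.8842%.
WACC = 0.6832 × 13.8000% + 0.0584 × 4.9200% + 0.2584 × 5.8842% = 11.2362%.

11.24%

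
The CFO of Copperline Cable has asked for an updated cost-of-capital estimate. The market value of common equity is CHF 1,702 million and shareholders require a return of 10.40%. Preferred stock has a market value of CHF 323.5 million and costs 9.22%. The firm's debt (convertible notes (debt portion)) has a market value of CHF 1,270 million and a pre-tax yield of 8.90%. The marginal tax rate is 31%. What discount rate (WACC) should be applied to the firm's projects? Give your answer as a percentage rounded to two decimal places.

8.64%

Total capital V = 1702 + 323.5 + 1270 = 3295.5.
Equity: weight = 1702/3295.5 = 0.5165; cost = 10.4%.
Preferred: weight = 323.5/3295.5 = 0.0982; cost = 9.22%.
Convertible notes (debt portion): weight = 1270/3295.5 = 0.3854; after-tax cost = 8.9% × (1 − 31%) = 6.1410%.
WACC = 0.5165 × 10.4000% + 0.0982 × 9.2200% + 0.3854 × 6.1410% = 8.6429%.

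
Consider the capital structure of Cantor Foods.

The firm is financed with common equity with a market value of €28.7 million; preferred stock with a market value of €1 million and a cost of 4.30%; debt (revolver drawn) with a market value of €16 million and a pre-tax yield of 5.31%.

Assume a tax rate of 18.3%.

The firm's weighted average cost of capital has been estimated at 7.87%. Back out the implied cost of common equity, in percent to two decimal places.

9.96%

Total capital V = 28.7 + 1 + 16 = 45.7.
Equity weight = 28.7/45.7 = 0.6280.
Preferred weight = 1/45.7 = 0.0219.
Revolver drawn weight = 16/45.7 = 0.3501.
Debt contribution = 0.3501 × 5.31% × (1 − 18.3%) = 1.5189%.
Preferred contribution = 0.0219 × 4.3% = 0.0941%.
Required equity contribution = 7.87% − 1.6130% = 6.2570%.
Re = 6.2570% / 0.6280 = 9.9633%.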